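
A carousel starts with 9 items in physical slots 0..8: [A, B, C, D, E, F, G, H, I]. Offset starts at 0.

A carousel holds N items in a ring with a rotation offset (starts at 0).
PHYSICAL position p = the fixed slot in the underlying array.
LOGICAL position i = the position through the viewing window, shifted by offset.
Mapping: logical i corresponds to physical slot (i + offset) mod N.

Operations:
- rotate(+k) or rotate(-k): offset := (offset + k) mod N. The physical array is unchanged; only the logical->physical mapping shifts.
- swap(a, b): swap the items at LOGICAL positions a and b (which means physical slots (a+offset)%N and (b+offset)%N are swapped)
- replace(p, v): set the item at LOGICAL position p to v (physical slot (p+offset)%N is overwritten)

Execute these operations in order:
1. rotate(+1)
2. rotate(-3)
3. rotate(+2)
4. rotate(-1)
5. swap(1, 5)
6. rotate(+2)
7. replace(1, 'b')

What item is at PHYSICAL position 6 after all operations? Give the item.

Answer: G

Derivation:
After op 1 (rotate(+1)): offset=1, physical=[A,B,C,D,E,F,G,H,I], logical=[B,C,D,E,F,G,H,I,A]
After op 2 (rotate(-3)): offset=7, physical=[A,B,C,D,E,F,G,H,I], logical=[H,I,A,B,C,D,E,F,G]
After op 3 (rotate(+2)): offset=0, physical=[A,B,C,D,E,F,G,H,I], logical=[A,B,C,D,E,F,G,H,I]
After op 4 (rotate(-1)): offset=8, physical=[A,B,C,D,E,F,G,H,I], logical=[I,A,B,C,D,E,F,G,H]
After op 5 (swap(1, 5)): offset=8, physical=[E,B,C,D,A,F,G,H,I], logical=[I,E,B,C,D,A,F,G,H]
After op 6 (rotate(+2)): offset=1, physical=[E,B,C,D,A,F,G,H,I], logical=[B,C,D,A,F,G,H,I,E]
After op 7 (replace(1, 'b')): offset=1, physical=[E,B,b,D,A,F,G,H,I], logical=[B,b,D,A,F,G,H,I,E]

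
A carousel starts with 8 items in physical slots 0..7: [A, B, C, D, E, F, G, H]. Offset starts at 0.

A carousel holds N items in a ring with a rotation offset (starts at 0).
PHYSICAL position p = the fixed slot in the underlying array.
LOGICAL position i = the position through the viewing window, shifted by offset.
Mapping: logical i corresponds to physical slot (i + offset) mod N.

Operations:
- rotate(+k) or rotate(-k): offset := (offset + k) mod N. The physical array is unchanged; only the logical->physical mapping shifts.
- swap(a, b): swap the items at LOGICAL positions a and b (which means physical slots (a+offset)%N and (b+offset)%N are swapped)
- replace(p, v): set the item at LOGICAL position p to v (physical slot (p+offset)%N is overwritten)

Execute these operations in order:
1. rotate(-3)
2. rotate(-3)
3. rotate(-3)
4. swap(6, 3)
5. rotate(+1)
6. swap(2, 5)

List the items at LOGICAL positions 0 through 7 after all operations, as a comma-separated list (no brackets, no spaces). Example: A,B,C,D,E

After op 1 (rotate(-3)): offset=5, physical=[A,B,C,D,E,F,G,H], logical=[F,G,H,A,B,C,D,E]
After op 2 (rotate(-3)): offset=2, physical=[A,B,C,D,E,F,G,H], logical=[C,D,E,F,G,H,A,B]
After op 3 (rotate(-3)): offset=7, physical=[A,B,C,D,E,F,G,H], logical=[H,A,B,C,D,E,F,G]
After op 4 (swap(6, 3)): offset=7, physical=[A,B,F,D,E,C,G,H], logical=[H,A,B,F,D,E,C,G]
After op 5 (rotate(+1)): offset=0, physical=[A,B,F,D,E,C,G,H], logical=[A,B,F,D,E,C,G,H]
After op 6 (swap(2, 5)): offset=0, physical=[A,B,C,D,E,F,G,H], logical=[A,B,C,D,E,F,G,H]

Answer: A,B,C,D,E,F,G,H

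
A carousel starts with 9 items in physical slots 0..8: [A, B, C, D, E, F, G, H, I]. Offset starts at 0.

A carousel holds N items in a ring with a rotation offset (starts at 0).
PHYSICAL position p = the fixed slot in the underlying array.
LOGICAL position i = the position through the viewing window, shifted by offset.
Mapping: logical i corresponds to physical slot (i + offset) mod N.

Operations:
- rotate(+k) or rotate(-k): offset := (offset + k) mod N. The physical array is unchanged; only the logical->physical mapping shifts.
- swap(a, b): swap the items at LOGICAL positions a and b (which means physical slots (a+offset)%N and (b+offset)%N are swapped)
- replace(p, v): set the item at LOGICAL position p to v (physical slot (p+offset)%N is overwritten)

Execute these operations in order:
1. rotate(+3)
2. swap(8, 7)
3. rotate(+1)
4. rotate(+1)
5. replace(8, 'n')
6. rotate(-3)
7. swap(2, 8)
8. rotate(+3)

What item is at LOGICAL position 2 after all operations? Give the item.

After op 1 (rotate(+3)): offset=3, physical=[A,B,C,D,E,F,G,H,I], logical=[D,E,F,G,H,I,A,B,C]
After op 2 (swap(8, 7)): offset=3, physical=[A,C,B,D,E,F,G,H,I], logical=[D,E,F,G,H,I,A,C,B]
After op 3 (rotate(+1)): offset=4, physical=[A,C,B,D,E,F,G,H,I], logical=[E,F,G,H,I,A,C,B,D]
After op 4 (rotate(+1)): offset=5, physical=[A,C,B,D,E,F,G,H,I], logical=[F,G,H,I,A,C,B,D,E]
After op 5 (replace(8, 'n')): offset=5, physical=[A,C,B,D,n,F,G,H,I], logical=[F,G,H,I,A,C,B,D,n]
After op 6 (rotate(-3)): offset=2, physical=[A,C,B,D,n,F,G,H,I], logical=[B,D,n,F,G,H,I,A,C]
After op 7 (swap(2, 8)): offset=2, physical=[A,n,B,D,C,F,G,H,I], logical=[B,D,C,F,G,H,I,A,n]
After op 8 (rotate(+3)): offset=5, physical=[A,n,B,D,C,F,G,H,I], logical=[F,G,H,I,A,n,B,D,C]

Answer: H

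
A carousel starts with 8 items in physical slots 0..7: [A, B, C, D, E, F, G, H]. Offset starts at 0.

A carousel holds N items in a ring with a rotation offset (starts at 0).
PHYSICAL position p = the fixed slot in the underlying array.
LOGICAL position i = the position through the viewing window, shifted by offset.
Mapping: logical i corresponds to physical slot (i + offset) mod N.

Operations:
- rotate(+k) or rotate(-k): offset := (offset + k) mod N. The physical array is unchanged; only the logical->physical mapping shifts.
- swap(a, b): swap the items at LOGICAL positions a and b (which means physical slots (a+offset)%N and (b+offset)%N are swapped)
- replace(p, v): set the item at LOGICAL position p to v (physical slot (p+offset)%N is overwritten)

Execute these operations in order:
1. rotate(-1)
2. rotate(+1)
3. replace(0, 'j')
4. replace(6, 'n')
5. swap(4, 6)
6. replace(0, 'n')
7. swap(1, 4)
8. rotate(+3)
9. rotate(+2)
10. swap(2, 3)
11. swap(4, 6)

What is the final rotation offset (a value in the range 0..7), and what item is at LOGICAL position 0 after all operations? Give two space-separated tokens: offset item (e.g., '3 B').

After op 1 (rotate(-1)): offset=7, physical=[A,B,C,D,E,F,G,H], logical=[H,A,B,C,D,E,F,G]
After op 2 (rotate(+1)): offset=0, physical=[A,B,C,D,E,F,G,H], logical=[A,B,C,D,E,F,G,H]
After op 3 (replace(0, 'j')): offset=0, physical=[j,B,C,D,E,F,G,H], logical=[j,B,C,D,E,F,G,H]
After op 4 (replace(6, 'n')): offset=0, physical=[j,B,C,D,E,F,n,H], logical=[j,B,C,D,E,F,n,H]
After op 5 (swap(4, 6)): offset=0, physical=[j,B,C,D,n,F,E,H], logical=[j,B,C,D,n,F,E,H]
After op 6 (replace(0, 'n')): offset=0, physical=[n,B,C,D,n,F,E,H], logical=[n,B,C,D,n,F,E,H]
After op 7 (swap(1, 4)): offset=0, physical=[n,n,C,D,B,F,E,H], logical=[n,n,C,D,B,F,E,H]
After op 8 (rotate(+3)): offset=3, physical=[n,n,C,D,B,F,E,H], logical=[D,B,F,E,H,n,n,C]
After op 9 (rotate(+2)): offset=5, physical=[n,n,C,D,B,F,E,H], logical=[F,E,H,n,n,C,D,B]
After op 10 (swap(2, 3)): offset=5, physical=[H,n,C,D,B,F,E,n], logical=[F,E,n,H,n,C,D,B]
After op 11 (swap(4, 6)): offset=5, physical=[H,D,C,n,B,F,E,n], logical=[F,E,n,H,D,C,n,B]

Answer: 5 F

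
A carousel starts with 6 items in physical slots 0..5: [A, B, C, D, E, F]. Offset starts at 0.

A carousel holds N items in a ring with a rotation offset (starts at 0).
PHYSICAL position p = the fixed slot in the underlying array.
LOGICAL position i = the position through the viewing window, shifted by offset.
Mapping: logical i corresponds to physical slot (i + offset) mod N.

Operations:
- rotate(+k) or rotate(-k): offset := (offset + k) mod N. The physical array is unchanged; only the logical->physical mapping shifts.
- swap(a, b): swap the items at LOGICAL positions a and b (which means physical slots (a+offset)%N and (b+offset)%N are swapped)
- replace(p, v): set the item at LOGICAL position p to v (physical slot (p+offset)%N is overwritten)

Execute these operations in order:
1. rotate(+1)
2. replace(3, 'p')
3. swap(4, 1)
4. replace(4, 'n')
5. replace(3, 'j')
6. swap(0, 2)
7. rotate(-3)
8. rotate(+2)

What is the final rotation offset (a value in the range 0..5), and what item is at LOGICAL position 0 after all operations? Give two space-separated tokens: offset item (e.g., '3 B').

After op 1 (rotate(+1)): offset=1, physical=[A,B,C,D,E,F], logical=[B,C,D,E,F,A]
After op 2 (replace(3, 'p')): offset=1, physical=[A,B,C,D,p,F], logical=[B,C,D,p,F,A]
After op 3 (swap(4, 1)): offset=1, physical=[A,B,F,D,p,C], logical=[B,F,D,p,C,A]
After op 4 (replace(4, 'n')): offset=1, physical=[A,B,F,D,p,n], logical=[B,F,D,p,n,A]
After op 5 (replace(3, 'j')): offset=1, physical=[A,B,F,D,j,n], logical=[B,F,D,j,n,A]
After op 6 (swap(0, 2)): offset=1, physical=[A,D,F,B,j,n], logical=[D,F,B,j,n,A]
After op 7 (rotate(-3)): offset=4, physical=[A,D,F,B,j,n], logical=[j,n,A,D,F,B]
After op 8 (rotate(+2)): offset=0, physical=[A,D,F,B,j,n], logical=[A,D,F,B,j,n]

Answer: 0 A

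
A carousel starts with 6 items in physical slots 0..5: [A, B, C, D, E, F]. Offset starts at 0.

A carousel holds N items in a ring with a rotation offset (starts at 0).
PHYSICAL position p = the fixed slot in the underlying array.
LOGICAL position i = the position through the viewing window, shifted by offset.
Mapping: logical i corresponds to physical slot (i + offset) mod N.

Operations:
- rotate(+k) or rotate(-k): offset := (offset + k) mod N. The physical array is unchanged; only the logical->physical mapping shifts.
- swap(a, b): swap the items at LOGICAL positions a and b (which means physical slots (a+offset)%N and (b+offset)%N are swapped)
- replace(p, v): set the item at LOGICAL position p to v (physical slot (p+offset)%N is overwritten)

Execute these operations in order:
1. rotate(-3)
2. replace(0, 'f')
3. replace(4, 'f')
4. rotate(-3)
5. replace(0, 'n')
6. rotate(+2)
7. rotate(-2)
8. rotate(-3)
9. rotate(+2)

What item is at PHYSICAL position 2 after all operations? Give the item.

After op 1 (rotate(-3)): offset=3, physical=[A,B,C,D,E,F], logical=[D,E,F,A,B,C]
After op 2 (replace(0, 'f')): offset=3, physical=[A,B,C,f,E,F], logical=[f,E,F,A,B,C]
After op 3 (replace(4, 'f')): offset=3, physical=[A,f,C,f,E,F], logical=[f,E,F,A,f,C]
After op 4 (rotate(-3)): offset=0, physical=[A,f,C,f,E,F], logical=[A,f,C,f,E,F]
After op 5 (replace(0, 'n')): offset=0, physical=[n,f,C,f,E,F], logical=[n,f,C,f,E,F]
After op 6 (rotate(+2)): offset=2, physical=[n,f,C,f,E,F], logical=[C,f,E,F,n,f]
After op 7 (rotate(-2)): offset=0, physical=[n,f,C,f,E,F], logical=[n,f,C,f,E,F]
After op 8 (rotate(-3)): offset=3, physical=[n,f,C,f,E,F], logical=[f,E,F,n,f,C]
After op 9 (rotate(+2)): offset=5, physical=[n,f,C,f,E,F], logical=[F,n,f,C,f,E]

Answer: C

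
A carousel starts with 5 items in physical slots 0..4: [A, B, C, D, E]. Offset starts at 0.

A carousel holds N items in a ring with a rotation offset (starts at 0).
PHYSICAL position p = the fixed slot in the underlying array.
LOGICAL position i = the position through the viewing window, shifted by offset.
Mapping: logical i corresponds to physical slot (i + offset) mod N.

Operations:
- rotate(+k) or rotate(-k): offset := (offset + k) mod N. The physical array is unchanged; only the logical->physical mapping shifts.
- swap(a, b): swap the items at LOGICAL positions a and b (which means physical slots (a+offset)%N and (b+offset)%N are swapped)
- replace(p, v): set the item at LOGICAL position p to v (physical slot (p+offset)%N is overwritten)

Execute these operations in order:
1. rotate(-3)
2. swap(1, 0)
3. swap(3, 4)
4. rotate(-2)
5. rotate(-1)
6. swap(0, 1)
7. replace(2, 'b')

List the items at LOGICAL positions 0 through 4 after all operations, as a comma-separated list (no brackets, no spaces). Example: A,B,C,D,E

After op 1 (rotate(-3)): offset=2, physical=[A,B,C,D,E], logical=[C,D,E,A,B]
After op 2 (swap(1, 0)): offset=2, physical=[A,B,D,C,E], logical=[D,C,E,A,B]
After op 3 (swap(3, 4)): offset=2, physical=[B,A,D,C,E], logical=[D,C,E,B,A]
After op 4 (rotate(-2)): offset=0, physical=[B,A,D,C,E], logical=[B,A,D,C,E]
After op 5 (rotate(-1)): offset=4, physical=[B,A,D,C,E], logical=[E,B,A,D,C]
After op 6 (swap(0, 1)): offset=4, physical=[E,A,D,C,B], logical=[B,E,A,D,C]
After op 7 (replace(2, 'b')): offset=4, physical=[E,b,D,C,B], logical=[B,E,b,D,C]

Answer: B,E,b,D,C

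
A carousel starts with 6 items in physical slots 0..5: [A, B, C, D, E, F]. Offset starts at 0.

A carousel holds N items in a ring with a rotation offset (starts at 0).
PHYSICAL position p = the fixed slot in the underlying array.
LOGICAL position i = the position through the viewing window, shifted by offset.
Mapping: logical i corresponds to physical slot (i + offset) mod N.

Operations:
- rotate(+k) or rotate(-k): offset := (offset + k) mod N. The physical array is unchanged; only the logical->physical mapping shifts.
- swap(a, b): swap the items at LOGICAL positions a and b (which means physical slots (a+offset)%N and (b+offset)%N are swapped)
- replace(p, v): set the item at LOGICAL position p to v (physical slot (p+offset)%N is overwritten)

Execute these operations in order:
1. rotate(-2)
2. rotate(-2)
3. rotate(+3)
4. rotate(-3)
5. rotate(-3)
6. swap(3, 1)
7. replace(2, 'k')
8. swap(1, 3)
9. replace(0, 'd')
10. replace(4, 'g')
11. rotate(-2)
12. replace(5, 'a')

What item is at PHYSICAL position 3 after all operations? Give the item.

Answer: g

Derivation:
After op 1 (rotate(-2)): offset=4, physical=[A,B,C,D,E,F], logical=[E,F,A,B,C,D]
After op 2 (rotate(-2)): offset=2, physical=[A,B,C,D,E,F], logical=[C,D,E,F,A,B]
After op 3 (rotate(+3)): offset=5, physical=[A,B,C,D,E,F], logical=[F,A,B,C,D,E]
After op 4 (rotate(-3)): offset=2, physical=[A,B,C,D,E,F], logical=[C,D,E,F,A,B]
After op 5 (rotate(-3)): offset=5, physical=[A,B,C,D,E,F], logical=[F,A,B,C,D,E]
After op 6 (swap(3, 1)): offset=5, physical=[C,B,A,D,E,F], logical=[F,C,B,A,D,E]
After op 7 (replace(2, 'k')): offset=5, physical=[C,k,A,D,E,F], logical=[F,C,k,A,D,E]
After op 8 (swap(1, 3)): offset=5, physical=[A,k,C,D,E,F], logical=[F,A,k,C,D,E]
After op 9 (replace(0, 'd')): offset=5, physical=[A,k,C,D,E,d], logical=[d,A,k,C,D,E]
After op 10 (replace(4, 'g')): offset=5, physical=[A,k,C,g,E,d], logical=[d,A,k,C,g,E]
After op 11 (rotate(-2)): offset=3, physical=[A,k,C,g,E,d], logical=[g,E,d,A,k,C]
After op 12 (replace(5, 'a')): offset=3, physical=[A,k,a,g,E,d], logical=[g,E,d,A,k,a]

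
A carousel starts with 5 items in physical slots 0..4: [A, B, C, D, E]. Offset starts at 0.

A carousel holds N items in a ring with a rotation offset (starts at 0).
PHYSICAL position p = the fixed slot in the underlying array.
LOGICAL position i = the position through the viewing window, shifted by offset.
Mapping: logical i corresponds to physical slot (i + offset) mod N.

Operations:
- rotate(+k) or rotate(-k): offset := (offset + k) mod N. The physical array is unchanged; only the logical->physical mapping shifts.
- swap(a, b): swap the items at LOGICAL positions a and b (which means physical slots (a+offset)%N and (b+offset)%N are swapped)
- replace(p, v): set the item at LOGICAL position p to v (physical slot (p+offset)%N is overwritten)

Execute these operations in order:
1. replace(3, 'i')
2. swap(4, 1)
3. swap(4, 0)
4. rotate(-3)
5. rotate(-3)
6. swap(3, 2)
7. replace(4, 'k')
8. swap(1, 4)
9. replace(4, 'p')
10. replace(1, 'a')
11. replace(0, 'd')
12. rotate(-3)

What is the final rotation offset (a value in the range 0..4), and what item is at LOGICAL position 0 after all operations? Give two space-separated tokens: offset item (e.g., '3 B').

After op 1 (replace(3, 'i')): offset=0, physical=[A,B,C,i,E], logical=[A,B,C,i,E]
After op 2 (swap(4, 1)): offset=0, physical=[A,E,C,i,B], logical=[A,E,C,i,B]
After op 3 (swap(4, 0)): offset=0, physical=[B,E,C,i,A], logical=[B,E,C,i,A]
After op 4 (rotate(-3)): offset=2, physical=[B,E,C,i,A], logical=[C,i,A,B,E]
After op 5 (rotate(-3)): offset=4, physical=[B,E,C,i,A], logical=[A,B,E,C,i]
After op 6 (swap(3, 2)): offset=4, physical=[B,C,E,i,A], logical=[A,B,C,E,i]
After op 7 (replace(4, 'k')): offset=4, physical=[B,C,E,k,A], logical=[A,B,C,E,k]
After op 8 (swap(1, 4)): offset=4, physical=[k,C,E,B,A], logical=[A,k,C,E,B]
After op 9 (replace(4, 'p')): offset=4, physical=[k,C,E,p,A], logical=[A,k,C,E,p]
After op 10 (replace(1, 'a')): offset=4, physical=[a,C,E,p,A], logical=[A,a,C,E,p]
After op 11 (replace(0, 'd')): offset=4, physical=[a,C,E,p,d], logical=[d,a,C,E,p]
After op 12 (rotate(-3)): offset=1, physical=[a,C,E,p,d], logical=[C,E,p,d,a]

Answer: 1 C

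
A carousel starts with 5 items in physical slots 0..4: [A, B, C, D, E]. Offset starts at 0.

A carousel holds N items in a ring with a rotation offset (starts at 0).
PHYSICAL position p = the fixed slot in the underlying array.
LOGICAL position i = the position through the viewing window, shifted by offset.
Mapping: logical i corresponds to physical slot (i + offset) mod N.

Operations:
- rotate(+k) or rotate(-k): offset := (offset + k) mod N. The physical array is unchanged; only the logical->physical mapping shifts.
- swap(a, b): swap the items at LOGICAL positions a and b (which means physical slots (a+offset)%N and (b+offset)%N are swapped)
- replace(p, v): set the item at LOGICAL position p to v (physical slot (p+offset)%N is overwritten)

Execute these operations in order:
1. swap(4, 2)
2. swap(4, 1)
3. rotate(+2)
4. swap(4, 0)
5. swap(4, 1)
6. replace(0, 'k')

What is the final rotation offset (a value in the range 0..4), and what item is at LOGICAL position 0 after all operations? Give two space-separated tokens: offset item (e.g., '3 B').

Answer: 2 k

Derivation:
After op 1 (swap(4, 2)): offset=0, physical=[A,B,E,D,C], logical=[A,B,E,D,C]
After op 2 (swap(4, 1)): offset=0, physical=[A,C,E,D,B], logical=[A,C,E,D,B]
After op 3 (rotate(+2)): offset=2, physical=[A,C,E,D,B], logical=[E,D,B,A,C]
After op 4 (swap(4, 0)): offset=2, physical=[A,E,C,D,B], logical=[C,D,B,A,E]
After op 5 (swap(4, 1)): offset=2, physical=[A,D,C,E,B], logical=[C,E,B,A,D]
After op 6 (replace(0, 'k')): offset=2, physical=[A,D,k,E,B], logical=[k,E,B,A,D]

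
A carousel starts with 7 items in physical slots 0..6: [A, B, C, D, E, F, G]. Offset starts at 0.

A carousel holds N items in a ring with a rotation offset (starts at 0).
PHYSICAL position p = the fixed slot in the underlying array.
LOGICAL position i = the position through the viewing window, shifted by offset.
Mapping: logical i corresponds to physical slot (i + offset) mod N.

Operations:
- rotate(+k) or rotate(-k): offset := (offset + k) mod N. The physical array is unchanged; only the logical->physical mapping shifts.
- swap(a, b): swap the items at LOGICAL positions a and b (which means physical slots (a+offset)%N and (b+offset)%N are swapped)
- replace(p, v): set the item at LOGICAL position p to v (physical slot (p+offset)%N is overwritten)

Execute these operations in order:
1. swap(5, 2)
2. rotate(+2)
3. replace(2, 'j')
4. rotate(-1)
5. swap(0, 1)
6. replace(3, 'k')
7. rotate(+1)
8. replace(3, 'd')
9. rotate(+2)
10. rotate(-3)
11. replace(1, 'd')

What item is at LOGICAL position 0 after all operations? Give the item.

After op 1 (swap(5, 2)): offset=0, physical=[A,B,F,D,E,C,G], logical=[A,B,F,D,E,C,G]
After op 2 (rotate(+2)): offset=2, physical=[A,B,F,D,E,C,G], logical=[F,D,E,C,G,A,B]
After op 3 (replace(2, 'j')): offset=2, physical=[A,B,F,D,j,C,G], logical=[F,D,j,C,G,A,B]
After op 4 (rotate(-1)): offset=1, physical=[A,B,F,D,j,C,G], logical=[B,F,D,j,C,G,A]
After op 5 (swap(0, 1)): offset=1, physical=[A,F,B,D,j,C,G], logical=[F,B,D,j,C,G,A]
After op 6 (replace(3, 'k')): offset=1, physical=[A,F,B,D,k,C,G], logical=[F,B,D,k,C,G,A]
After op 7 (rotate(+1)): offset=2, physical=[A,F,B,D,k,C,G], logical=[B,D,k,C,G,A,F]
After op 8 (replace(3, 'd')): offset=2, physical=[A,F,B,D,k,d,G], logical=[B,D,k,d,G,A,F]
After op 9 (rotate(+2)): offset=4, physical=[A,F,B,D,k,d,G], logical=[k,d,G,A,F,B,D]
After op 10 (rotate(-3)): offset=1, physical=[A,F,B,D,k,d,G], logical=[F,B,D,k,d,G,A]
After op 11 (replace(1, 'd')): offset=1, physical=[A,F,d,D,k,d,G], logical=[F,d,D,k,d,G,A]

Answer: F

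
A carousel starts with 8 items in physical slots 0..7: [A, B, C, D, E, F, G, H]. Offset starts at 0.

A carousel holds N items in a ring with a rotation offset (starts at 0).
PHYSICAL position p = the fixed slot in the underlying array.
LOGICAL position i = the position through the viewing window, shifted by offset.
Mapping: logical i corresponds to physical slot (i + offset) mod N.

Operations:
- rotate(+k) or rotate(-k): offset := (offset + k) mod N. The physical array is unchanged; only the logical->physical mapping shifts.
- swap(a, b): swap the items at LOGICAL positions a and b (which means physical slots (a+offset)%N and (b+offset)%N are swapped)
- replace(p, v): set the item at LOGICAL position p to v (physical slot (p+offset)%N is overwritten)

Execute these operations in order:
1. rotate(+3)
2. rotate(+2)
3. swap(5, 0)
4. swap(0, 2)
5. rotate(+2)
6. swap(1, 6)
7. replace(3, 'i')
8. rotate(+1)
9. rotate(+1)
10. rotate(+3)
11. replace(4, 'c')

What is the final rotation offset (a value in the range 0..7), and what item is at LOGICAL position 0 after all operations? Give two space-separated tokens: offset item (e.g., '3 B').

Answer: 4 E

Derivation:
After op 1 (rotate(+3)): offset=3, physical=[A,B,C,D,E,F,G,H], logical=[D,E,F,G,H,A,B,C]
After op 2 (rotate(+2)): offset=5, physical=[A,B,C,D,E,F,G,H], logical=[F,G,H,A,B,C,D,E]
After op 3 (swap(5, 0)): offset=5, physical=[A,B,F,D,E,C,G,H], logical=[C,G,H,A,B,F,D,E]
After op 4 (swap(0, 2)): offset=5, physical=[A,B,F,D,E,H,G,C], logical=[H,G,C,A,B,F,D,E]
After op 5 (rotate(+2)): offset=7, physical=[A,B,F,D,E,H,G,C], logical=[C,A,B,F,D,E,H,G]
After op 6 (swap(1, 6)): offset=7, physical=[H,B,F,D,E,A,G,C], logical=[C,H,B,F,D,E,A,G]
After op 7 (replace(3, 'i')): offset=7, physical=[H,B,i,D,E,A,G,C], logical=[C,H,B,i,D,E,A,G]
After op 8 (rotate(+1)): offset=0, physical=[H,B,i,D,E,A,G,C], logical=[H,B,i,D,E,A,G,C]
After op 9 (rotate(+1)): offset=1, physical=[H,B,i,D,E,A,G,C], logical=[B,i,D,E,A,G,C,H]
After op 10 (rotate(+3)): offset=4, physical=[H,B,i,D,E,A,G,C], logical=[E,A,G,C,H,B,i,D]
After op 11 (replace(4, 'c')): offset=4, physical=[c,B,i,D,E,A,G,C], logical=[E,A,G,C,c,B,i,D]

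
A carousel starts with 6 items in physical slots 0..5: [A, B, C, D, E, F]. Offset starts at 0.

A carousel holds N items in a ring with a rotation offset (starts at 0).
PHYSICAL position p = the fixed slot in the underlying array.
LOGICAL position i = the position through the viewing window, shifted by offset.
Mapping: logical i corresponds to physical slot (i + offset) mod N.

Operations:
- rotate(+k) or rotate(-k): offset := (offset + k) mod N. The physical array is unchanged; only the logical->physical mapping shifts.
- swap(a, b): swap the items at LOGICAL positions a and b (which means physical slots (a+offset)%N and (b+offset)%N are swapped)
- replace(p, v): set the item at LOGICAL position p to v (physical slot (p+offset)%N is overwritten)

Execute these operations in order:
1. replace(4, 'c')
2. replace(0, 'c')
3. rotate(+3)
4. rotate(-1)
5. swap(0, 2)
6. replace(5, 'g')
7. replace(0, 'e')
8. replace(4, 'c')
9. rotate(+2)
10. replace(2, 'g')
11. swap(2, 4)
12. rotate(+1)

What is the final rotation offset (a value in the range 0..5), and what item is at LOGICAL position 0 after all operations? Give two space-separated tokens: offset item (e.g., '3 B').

After op 1 (replace(4, 'c')): offset=0, physical=[A,B,C,D,c,F], logical=[A,B,C,D,c,F]
After op 2 (replace(0, 'c')): offset=0, physical=[c,B,C,D,c,F], logical=[c,B,C,D,c,F]
After op 3 (rotate(+3)): offset=3, physical=[c,B,C,D,c,F], logical=[D,c,F,c,B,C]
After op 4 (rotate(-1)): offset=2, physical=[c,B,C,D,c,F], logical=[C,D,c,F,c,B]
After op 5 (swap(0, 2)): offset=2, physical=[c,B,c,D,C,F], logical=[c,D,C,F,c,B]
After op 6 (replace(5, 'g')): offset=2, physical=[c,g,c,D,C,F], logical=[c,D,C,F,c,g]
After op 7 (replace(0, 'e')): offset=2, physical=[c,g,e,D,C,F], logical=[e,D,C,F,c,g]
After op 8 (replace(4, 'c')): offset=2, physical=[c,g,e,D,C,F], logical=[e,D,C,F,c,g]
After op 9 (rotate(+2)): offset=4, physical=[c,g,e,D,C,F], logical=[C,F,c,g,e,D]
After op 10 (replace(2, 'g')): offset=4, physical=[g,g,e,D,C,F], logical=[C,F,g,g,e,D]
After op 11 (swap(2, 4)): offset=4, physical=[e,g,g,D,C,F], logical=[C,F,e,g,g,D]
After op 12 (rotate(+1)): offset=5, physical=[e,g,g,D,C,F], logical=[F,e,g,g,D,C]

Answer: 5 F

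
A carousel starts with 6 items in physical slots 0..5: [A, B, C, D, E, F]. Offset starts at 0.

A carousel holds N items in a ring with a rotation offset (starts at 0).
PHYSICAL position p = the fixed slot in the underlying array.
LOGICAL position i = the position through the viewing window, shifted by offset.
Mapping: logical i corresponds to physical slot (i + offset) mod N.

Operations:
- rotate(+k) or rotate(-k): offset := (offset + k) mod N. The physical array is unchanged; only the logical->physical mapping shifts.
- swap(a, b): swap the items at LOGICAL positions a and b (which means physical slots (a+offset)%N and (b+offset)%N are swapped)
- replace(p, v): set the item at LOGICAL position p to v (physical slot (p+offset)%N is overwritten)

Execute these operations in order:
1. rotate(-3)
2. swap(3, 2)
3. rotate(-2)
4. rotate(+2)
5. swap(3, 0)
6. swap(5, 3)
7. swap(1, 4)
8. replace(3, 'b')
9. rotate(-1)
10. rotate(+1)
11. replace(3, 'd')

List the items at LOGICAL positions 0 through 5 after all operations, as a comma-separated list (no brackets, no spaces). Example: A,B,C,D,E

After op 1 (rotate(-3)): offset=3, physical=[A,B,C,D,E,F], logical=[D,E,F,A,B,C]
After op 2 (swap(3, 2)): offset=3, physical=[F,B,C,D,E,A], logical=[D,E,A,F,B,C]
After op 3 (rotate(-2)): offset=1, physical=[F,B,C,D,E,A], logical=[B,C,D,E,A,F]
After op 4 (rotate(+2)): offset=3, physical=[F,B,C,D,E,A], logical=[D,E,A,F,B,C]
After op 5 (swap(3, 0)): offset=3, physical=[D,B,C,F,E,A], logical=[F,E,A,D,B,C]
After op 6 (swap(5, 3)): offset=3, physical=[C,B,D,F,E,A], logical=[F,E,A,C,B,D]
After op 7 (swap(1, 4)): offset=3, physical=[C,E,D,F,B,A], logical=[F,B,A,C,E,D]
After op 8 (replace(3, 'b')): offset=3, physical=[b,E,D,F,B,A], logical=[F,B,A,b,E,D]
After op 9 (rotate(-1)): offset=2, physical=[b,E,D,F,B,A], logical=[D,F,B,A,b,E]
After op 10 (rotate(+1)): offset=3, physical=[b,E,D,F,B,A], logical=[F,B,A,b,E,D]
After op 11 (replace(3, 'd')): offset=3, physical=[d,E,D,F,B,A], logical=[F,B,A,d,E,D]

Answer: F,B,A,d,E,D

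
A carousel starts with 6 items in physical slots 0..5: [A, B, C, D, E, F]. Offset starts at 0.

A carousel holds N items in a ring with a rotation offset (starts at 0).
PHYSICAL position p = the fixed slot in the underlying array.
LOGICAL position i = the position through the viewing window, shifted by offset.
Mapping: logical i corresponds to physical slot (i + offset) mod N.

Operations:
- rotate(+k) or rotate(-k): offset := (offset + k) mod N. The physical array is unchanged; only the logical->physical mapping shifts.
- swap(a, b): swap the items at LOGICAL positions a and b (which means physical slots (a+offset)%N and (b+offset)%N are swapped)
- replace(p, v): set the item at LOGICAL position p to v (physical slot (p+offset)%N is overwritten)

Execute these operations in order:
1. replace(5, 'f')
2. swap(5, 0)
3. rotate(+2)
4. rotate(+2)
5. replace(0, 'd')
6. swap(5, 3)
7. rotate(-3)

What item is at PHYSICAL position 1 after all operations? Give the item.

Answer: D

Derivation:
After op 1 (replace(5, 'f')): offset=0, physical=[A,B,C,D,E,f], logical=[A,B,C,D,E,f]
After op 2 (swap(5, 0)): offset=0, physical=[f,B,C,D,E,A], logical=[f,B,C,D,E,A]
After op 3 (rotate(+2)): offset=2, physical=[f,B,C,D,E,A], logical=[C,D,E,A,f,B]
After op 4 (rotate(+2)): offset=4, physical=[f,B,C,D,E,A], logical=[E,A,f,B,C,D]
After op 5 (replace(0, 'd')): offset=4, physical=[f,B,C,D,d,A], logical=[d,A,f,B,C,D]
After op 6 (swap(5, 3)): offset=4, physical=[f,D,C,B,d,A], logical=[d,A,f,D,C,B]
After op 7 (rotate(-3)): offset=1, physical=[f,D,C,B,d,A], logical=[D,C,B,d,A,f]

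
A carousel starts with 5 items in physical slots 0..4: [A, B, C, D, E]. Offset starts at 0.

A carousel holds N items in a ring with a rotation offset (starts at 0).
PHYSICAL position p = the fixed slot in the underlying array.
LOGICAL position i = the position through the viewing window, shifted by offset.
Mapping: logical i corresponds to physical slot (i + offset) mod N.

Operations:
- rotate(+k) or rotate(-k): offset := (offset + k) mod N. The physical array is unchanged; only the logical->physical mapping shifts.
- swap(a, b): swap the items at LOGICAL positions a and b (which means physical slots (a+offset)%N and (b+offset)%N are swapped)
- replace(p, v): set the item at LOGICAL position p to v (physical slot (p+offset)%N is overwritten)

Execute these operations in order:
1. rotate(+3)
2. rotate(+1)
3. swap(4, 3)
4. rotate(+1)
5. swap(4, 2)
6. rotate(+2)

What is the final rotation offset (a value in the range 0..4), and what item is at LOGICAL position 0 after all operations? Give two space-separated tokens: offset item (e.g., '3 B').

After op 1 (rotate(+3)): offset=3, physical=[A,B,C,D,E], logical=[D,E,A,B,C]
After op 2 (rotate(+1)): offset=4, physical=[A,B,C,D,E], logical=[E,A,B,C,D]
After op 3 (swap(4, 3)): offset=4, physical=[A,B,D,C,E], logical=[E,A,B,D,C]
After op 4 (rotate(+1)): offset=0, physical=[A,B,D,C,E], logical=[A,B,D,C,E]
After op 5 (swap(4, 2)): offset=0, physical=[A,B,E,C,D], logical=[A,B,E,C,D]
After op 6 (rotate(+2)): offset=2, physical=[A,B,E,C,D], logical=[E,C,D,A,B]

Answer: 2 E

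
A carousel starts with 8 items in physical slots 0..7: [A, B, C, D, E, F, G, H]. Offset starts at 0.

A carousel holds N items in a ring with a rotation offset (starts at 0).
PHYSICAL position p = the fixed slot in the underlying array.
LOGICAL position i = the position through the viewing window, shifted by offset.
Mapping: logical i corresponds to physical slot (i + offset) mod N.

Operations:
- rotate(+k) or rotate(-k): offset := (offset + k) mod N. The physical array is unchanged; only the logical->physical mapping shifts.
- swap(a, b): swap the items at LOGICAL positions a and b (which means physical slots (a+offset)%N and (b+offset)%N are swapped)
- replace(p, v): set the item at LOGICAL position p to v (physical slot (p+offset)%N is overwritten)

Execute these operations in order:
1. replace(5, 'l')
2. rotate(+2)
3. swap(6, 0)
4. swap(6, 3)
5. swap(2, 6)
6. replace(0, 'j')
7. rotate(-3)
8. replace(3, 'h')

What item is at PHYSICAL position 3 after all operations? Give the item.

After op 1 (replace(5, 'l')): offset=0, physical=[A,B,C,D,E,l,G,H], logical=[A,B,C,D,E,l,G,H]
After op 2 (rotate(+2)): offset=2, physical=[A,B,C,D,E,l,G,H], logical=[C,D,E,l,G,H,A,B]
After op 3 (swap(6, 0)): offset=2, physical=[C,B,A,D,E,l,G,H], logical=[A,D,E,l,G,H,C,B]
After op 4 (swap(6, 3)): offset=2, physical=[l,B,A,D,E,C,G,H], logical=[A,D,E,C,G,H,l,B]
After op 5 (swap(2, 6)): offset=2, physical=[E,B,A,D,l,C,G,H], logical=[A,D,l,C,G,H,E,B]
After op 6 (replace(0, 'j')): offset=2, physical=[E,B,j,D,l,C,G,H], logical=[j,D,l,C,G,H,E,B]
After op 7 (rotate(-3)): offset=7, physical=[E,B,j,D,l,C,G,H], logical=[H,E,B,j,D,l,C,G]
After op 8 (replace(3, 'h')): offset=7, physical=[E,B,h,D,l,C,G,H], logical=[H,E,B,h,D,l,C,G]

Answer: D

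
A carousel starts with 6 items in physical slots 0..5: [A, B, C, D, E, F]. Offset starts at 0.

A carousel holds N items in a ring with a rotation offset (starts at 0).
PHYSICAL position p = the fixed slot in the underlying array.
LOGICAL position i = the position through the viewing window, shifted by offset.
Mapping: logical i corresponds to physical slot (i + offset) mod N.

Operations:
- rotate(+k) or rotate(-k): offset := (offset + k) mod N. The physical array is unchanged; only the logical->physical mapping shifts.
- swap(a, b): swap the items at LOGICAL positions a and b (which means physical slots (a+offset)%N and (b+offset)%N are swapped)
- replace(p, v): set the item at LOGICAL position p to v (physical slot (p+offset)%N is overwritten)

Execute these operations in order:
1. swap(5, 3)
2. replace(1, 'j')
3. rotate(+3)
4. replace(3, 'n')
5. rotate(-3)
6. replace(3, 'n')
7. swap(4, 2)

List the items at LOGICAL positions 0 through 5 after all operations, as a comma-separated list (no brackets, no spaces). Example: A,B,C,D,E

Answer: n,j,E,n,C,D

Derivation:
After op 1 (swap(5, 3)): offset=0, physical=[A,B,C,F,E,D], logical=[A,B,C,F,E,D]
After op 2 (replace(1, 'j')): offset=0, physical=[A,j,C,F,E,D], logical=[A,j,C,F,E,D]
After op 3 (rotate(+3)): offset=3, physical=[A,j,C,F,E,D], logical=[F,E,D,A,j,C]
After op 4 (replace(3, 'n')): offset=3, physical=[n,j,C,F,E,D], logical=[F,E,D,n,j,C]
After op 5 (rotate(-3)): offset=0, physical=[n,j,C,F,E,D], logical=[n,j,C,F,E,D]
After op 6 (replace(3, 'n')): offset=0, physical=[n,j,C,n,E,D], logical=[n,j,C,n,E,D]
After op 7 (swap(4, 2)): offset=0, physical=[n,j,E,n,C,D], logical=[n,j,E,n,C,D]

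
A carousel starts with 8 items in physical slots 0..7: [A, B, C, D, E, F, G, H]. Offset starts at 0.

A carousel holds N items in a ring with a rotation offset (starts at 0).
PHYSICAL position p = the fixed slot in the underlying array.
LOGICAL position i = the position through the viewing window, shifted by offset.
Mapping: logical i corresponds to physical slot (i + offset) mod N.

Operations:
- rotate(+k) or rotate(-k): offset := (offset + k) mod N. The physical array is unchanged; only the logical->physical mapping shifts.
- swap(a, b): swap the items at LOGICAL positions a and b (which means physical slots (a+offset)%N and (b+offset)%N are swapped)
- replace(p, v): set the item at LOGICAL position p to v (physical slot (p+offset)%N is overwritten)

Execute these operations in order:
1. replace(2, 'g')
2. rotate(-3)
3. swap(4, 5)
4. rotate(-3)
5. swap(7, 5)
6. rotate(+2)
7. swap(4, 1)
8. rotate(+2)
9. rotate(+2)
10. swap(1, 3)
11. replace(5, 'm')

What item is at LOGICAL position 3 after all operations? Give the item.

Answer: H

Derivation:
After op 1 (replace(2, 'g')): offset=0, physical=[A,B,g,D,E,F,G,H], logical=[A,B,g,D,E,F,G,H]
After op 2 (rotate(-3)): offset=5, physical=[A,B,g,D,E,F,G,H], logical=[F,G,H,A,B,g,D,E]
After op 3 (swap(4, 5)): offset=5, physical=[A,g,B,D,E,F,G,H], logical=[F,G,H,A,g,B,D,E]
After op 4 (rotate(-3)): offset=2, physical=[A,g,B,D,E,F,G,H], logical=[B,D,E,F,G,H,A,g]
After op 5 (swap(7, 5)): offset=2, physical=[A,H,B,D,E,F,G,g], logical=[B,D,E,F,G,g,A,H]
After op 6 (rotate(+2)): offset=4, physical=[A,H,B,D,E,F,G,g], logical=[E,F,G,g,A,H,B,D]
After op 7 (swap(4, 1)): offset=4, physical=[F,H,B,D,E,A,G,g], logical=[E,A,G,g,F,H,B,D]
After op 8 (rotate(+2)): offset=6, physical=[F,H,B,D,E,A,G,g], logical=[G,g,F,H,B,D,E,A]
After op 9 (rotate(+2)): offset=0, physical=[F,H,B,D,E,A,G,g], logical=[F,H,B,D,E,A,G,g]
After op 10 (swap(1, 3)): offset=0, physical=[F,D,B,H,E,A,G,g], logical=[F,D,B,H,E,A,G,g]
After op 11 (replace(5, 'm')): offset=0, physical=[F,D,B,H,E,m,G,g], logical=[F,D,B,H,E,m,G,g]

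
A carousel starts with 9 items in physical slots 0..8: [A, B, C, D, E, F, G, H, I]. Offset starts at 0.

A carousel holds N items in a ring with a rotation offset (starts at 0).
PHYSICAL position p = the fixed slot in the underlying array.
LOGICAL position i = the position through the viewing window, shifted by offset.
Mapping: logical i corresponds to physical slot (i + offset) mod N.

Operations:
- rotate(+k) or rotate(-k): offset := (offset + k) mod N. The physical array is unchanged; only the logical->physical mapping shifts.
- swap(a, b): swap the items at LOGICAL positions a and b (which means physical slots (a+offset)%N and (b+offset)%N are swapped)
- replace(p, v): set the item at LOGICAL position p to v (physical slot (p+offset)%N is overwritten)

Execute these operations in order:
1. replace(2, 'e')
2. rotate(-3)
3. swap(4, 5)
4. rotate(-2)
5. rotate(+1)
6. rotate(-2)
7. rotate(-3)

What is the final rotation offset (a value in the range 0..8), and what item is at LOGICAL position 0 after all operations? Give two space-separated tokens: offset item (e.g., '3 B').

After op 1 (replace(2, 'e')): offset=0, physical=[A,B,e,D,E,F,G,H,I], logical=[A,B,e,D,E,F,G,H,I]
After op 2 (rotate(-3)): offset=6, physical=[A,B,e,D,E,F,G,H,I], logical=[G,H,I,A,B,e,D,E,F]
After op 3 (swap(4, 5)): offset=6, physical=[A,e,B,D,E,F,G,H,I], logical=[G,H,I,A,e,B,D,E,F]
After op 4 (rotate(-2)): offset=4, physical=[A,e,B,D,E,F,G,H,I], logical=[E,F,G,H,I,A,e,B,D]
After op 5 (rotate(+1)): offset=5, physical=[A,e,B,D,E,F,G,H,I], logical=[F,G,H,I,A,e,B,D,E]
After op 6 (rotate(-2)): offset=3, physical=[A,e,B,D,E,F,G,H,I], logical=[D,E,F,G,H,I,A,e,B]
After op 7 (rotate(-3)): offset=0, physical=[A,e,B,D,E,F,G,H,I], logical=[A,e,B,D,E,F,G,H,I]

Answer: 0 A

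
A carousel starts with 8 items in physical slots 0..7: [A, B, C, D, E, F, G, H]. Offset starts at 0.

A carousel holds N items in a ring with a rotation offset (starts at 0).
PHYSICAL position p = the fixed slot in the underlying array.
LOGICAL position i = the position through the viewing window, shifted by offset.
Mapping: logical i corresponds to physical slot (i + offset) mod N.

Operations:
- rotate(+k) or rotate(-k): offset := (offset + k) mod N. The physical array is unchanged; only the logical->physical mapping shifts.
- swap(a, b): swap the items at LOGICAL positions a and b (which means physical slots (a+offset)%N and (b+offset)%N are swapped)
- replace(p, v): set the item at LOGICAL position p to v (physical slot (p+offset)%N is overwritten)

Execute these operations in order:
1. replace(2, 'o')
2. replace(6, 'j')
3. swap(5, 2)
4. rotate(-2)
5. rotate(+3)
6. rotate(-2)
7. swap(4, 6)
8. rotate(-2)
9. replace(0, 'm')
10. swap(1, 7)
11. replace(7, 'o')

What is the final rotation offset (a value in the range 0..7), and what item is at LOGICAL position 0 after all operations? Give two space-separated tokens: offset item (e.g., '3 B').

Answer: 5 m

Derivation:
After op 1 (replace(2, 'o')): offset=0, physical=[A,B,o,D,E,F,G,H], logical=[A,B,o,D,E,F,G,H]
After op 2 (replace(6, 'j')): offset=0, physical=[A,B,o,D,E,F,j,H], logical=[A,B,o,D,E,F,j,H]
After op 3 (swap(5, 2)): offset=0, physical=[A,B,F,D,E,o,j,H], logical=[A,B,F,D,E,o,j,H]
After op 4 (rotate(-2)): offset=6, physical=[A,B,F,D,E,o,j,H], logical=[j,H,A,B,F,D,E,o]
After op 5 (rotate(+3)): offset=1, physical=[A,B,F,D,E,o,j,H], logical=[B,F,D,E,o,j,H,A]
After op 6 (rotate(-2)): offset=7, physical=[A,B,F,D,E,o,j,H], logical=[H,A,B,F,D,E,o,j]
After op 7 (swap(4, 6)): offset=7, physical=[A,B,F,o,E,D,j,H], logical=[H,A,B,F,o,E,D,j]
After op 8 (rotate(-2)): offset=5, physical=[A,B,F,o,E,D,j,H], logical=[D,j,H,A,B,F,o,E]
After op 9 (replace(0, 'm')): offset=5, physical=[A,B,F,o,E,m,j,H], logical=[m,j,H,A,B,F,o,E]
After op 10 (swap(1, 7)): offset=5, physical=[A,B,F,o,j,m,E,H], logical=[m,E,H,A,B,F,o,j]
After op 11 (replace(7, 'o')): offset=5, physical=[A,B,F,o,o,m,E,H], logical=[m,E,H,A,B,F,o,o]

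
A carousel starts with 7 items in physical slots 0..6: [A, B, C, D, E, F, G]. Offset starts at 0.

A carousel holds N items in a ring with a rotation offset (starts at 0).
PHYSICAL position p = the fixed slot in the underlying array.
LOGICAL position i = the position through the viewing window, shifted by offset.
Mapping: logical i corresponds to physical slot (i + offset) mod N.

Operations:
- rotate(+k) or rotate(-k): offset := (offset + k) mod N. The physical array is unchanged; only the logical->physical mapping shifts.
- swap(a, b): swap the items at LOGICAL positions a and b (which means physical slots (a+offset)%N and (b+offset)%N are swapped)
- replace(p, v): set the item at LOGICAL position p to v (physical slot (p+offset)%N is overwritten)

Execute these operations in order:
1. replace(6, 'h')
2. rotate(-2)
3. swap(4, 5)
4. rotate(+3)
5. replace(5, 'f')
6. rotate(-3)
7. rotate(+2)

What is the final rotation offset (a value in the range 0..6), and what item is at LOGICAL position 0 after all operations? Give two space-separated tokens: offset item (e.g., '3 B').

After op 1 (replace(6, 'h')): offset=0, physical=[A,B,C,D,E,F,h], logical=[A,B,C,D,E,F,h]
After op 2 (rotate(-2)): offset=5, physical=[A,B,C,D,E,F,h], logical=[F,h,A,B,C,D,E]
After op 3 (swap(4, 5)): offset=5, physical=[A,B,D,C,E,F,h], logical=[F,h,A,B,D,C,E]
After op 4 (rotate(+3)): offset=1, physical=[A,B,D,C,E,F,h], logical=[B,D,C,E,F,h,A]
After op 5 (replace(5, 'f')): offset=1, physical=[A,B,D,C,E,F,f], logical=[B,D,C,E,F,f,A]
After op 6 (rotate(-3)): offset=5, physical=[A,B,D,C,E,F,f], logical=[F,f,A,B,D,C,E]
After op 7 (rotate(+2)): offset=0, physical=[A,B,D,C,E,F,f], logical=[A,B,D,C,E,F,f]

Answer: 0 A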